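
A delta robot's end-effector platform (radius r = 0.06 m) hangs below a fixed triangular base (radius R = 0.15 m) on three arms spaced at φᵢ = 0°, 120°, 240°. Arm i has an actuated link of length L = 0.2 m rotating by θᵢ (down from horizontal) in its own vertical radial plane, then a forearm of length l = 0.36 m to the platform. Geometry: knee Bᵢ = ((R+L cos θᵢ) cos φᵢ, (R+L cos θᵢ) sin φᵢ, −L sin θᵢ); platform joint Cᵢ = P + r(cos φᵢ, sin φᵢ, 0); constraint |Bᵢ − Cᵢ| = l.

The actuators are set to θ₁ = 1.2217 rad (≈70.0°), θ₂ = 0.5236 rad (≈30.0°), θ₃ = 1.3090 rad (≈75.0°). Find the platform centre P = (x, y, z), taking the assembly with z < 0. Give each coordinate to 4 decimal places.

(-0.0574, 0.1383, -0.4407)

arm 1 at φ=0.0°: e+L cos θ1 = 0.1584;  O1 = (0.1584, 0.0000, -0.1879)
arm 2 at φ=120.0°: e+L cos θ2 = 0.2632;  O2 = (-0.1316, 0.2279, -0.1000)
O3 = (0.1418·cos240.0°, 0.1418·sin240.0°, -0.1932) = (-0.0709, -0.1228, -0.1932)
subtract pairs → two planes through P
plane₁₂: -0.5800x+0.4559y+0.1759z = 0.0189
Cramer: x(z) = -0.0093+0.1092z;  y(z) = 0.0296-0.2468z
sphere 1 gives Az²+Bz+C=0 with A=1.0728, B=0.3246, C=-0.0653;  B²−4AC=0.3855;  roots -0.4407, 0.1381;  negative root z = -0.4407
x = -0.0574, y = 0.1383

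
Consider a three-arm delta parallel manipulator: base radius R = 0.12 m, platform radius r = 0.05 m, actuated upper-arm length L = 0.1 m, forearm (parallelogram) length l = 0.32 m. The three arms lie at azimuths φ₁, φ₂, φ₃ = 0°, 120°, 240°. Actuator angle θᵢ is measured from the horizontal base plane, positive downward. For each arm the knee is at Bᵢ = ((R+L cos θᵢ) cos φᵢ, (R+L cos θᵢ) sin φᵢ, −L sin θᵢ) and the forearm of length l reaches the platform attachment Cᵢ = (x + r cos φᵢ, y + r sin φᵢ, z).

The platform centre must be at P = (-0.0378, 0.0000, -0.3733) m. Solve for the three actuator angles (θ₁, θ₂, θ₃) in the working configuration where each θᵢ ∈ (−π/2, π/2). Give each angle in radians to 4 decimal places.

rotate P by −φ1: (-0.0378, 0.0000, -0.3733)
  A cos θ + B sin θ = C:  0.1078·cos θ + -0.3733·sin θ = -0.2929
  γ=atan2(-0.3733,0.1078)=-1.2897;  ψ=arccos(-0.7537)=2.4245;  θ1=γ+ψ≈1.1349
φ2=120.0° → target in arm frame (0.0189, 0.0327)
  e−x'=0.0511;  (l²−L²−(e−x')²−y'²−z²)/2L = -0.2532
  θ2 = atan2(B,A) + arccos(C/0.3768) = 0.8729
rotate P by −φ3: (0.0189, -0.0327, -0.3733)
  A cos θ + B sin θ = C:  0.0511·cos θ + -0.3733·sin θ = -0.2532
  √(A²+B²)=0.3768;  θ3 = -1.4348+2.3076 ≈ 0.8729

θ₁ = 1.1349, θ₂ = 0.8729, θ₃ = 0.8729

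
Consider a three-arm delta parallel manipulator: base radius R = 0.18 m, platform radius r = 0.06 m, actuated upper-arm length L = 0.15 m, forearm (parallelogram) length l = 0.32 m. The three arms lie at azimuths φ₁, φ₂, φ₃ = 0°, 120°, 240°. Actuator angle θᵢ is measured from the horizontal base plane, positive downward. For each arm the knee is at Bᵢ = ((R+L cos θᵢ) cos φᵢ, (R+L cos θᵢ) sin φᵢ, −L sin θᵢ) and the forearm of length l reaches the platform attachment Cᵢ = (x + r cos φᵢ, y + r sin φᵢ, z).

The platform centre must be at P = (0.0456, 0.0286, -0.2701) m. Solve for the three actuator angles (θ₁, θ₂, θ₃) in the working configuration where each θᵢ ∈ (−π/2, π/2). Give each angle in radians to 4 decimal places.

θ₁ = 0.2617, θ₂ = 0.5239, θ₃ = 0.7856

arm 1 (φ=0.0°): x'=0.0456, y'=0.0286
  A=0.0744, B=-0.2701, C=(l²−L²−A²−y'²−z²)/(2L)=0.0020
  √(A²+B²)=0.2802;  θ1 = -1.3020+1.5637 ≈ 0.2617
φ2=120.0° → target in arm frame (0.0020, -0.0538)
  A=0.1180, B=-0.2701, C=(l²−L²−A²−y'²−z²)/(2L)=-0.0329
  γ=atan2(-0.2701,0.1180)=-1.1588;  ψ=arccos(-0.1117)=1.6827;  θ2=γ+ψ≈0.5239
arm 3 (φ=240.0°): x'=-0.0476, y'=0.0252
  A cos θ + B sin θ = C:  0.1676·cos θ + -0.2701·sin θ = -0.0726
  √(A²+B²)=0.3179;  θ3 = -1.0155+1.8011 ≈ 0.7856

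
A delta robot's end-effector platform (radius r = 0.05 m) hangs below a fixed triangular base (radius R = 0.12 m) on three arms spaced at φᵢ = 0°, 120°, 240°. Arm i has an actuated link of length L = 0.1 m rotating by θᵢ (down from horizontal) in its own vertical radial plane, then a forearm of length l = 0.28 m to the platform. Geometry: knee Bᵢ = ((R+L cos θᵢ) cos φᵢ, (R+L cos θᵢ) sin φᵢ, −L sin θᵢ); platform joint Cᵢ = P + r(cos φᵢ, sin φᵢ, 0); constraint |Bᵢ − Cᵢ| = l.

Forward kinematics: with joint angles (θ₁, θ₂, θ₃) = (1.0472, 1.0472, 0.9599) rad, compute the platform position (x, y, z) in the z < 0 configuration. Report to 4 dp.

φ1=0.0°: virtual centre (0.1200, 0.0000, -0.0866), radius l
centre 2 = (0.1200·cos120.0°, 0.1200·sin120.0°, -0.0866) = (-0.0600, 0.1039, -0.0866)
arm 3 at φ=240.0°: (R−r)+L cos θ3 = 0.1274;  centre 3 = (-0.0637, -0.1103, -0.0819)
|centre ₂|²−|centre ₁|² = 0.0000;  |centre ₃|²−|centre ₁|² = 0.0010
[-0.3600 0.2078 0.0000]·P = 0.0000;  [-0.3674 -0.2206 0.0094]·P = 0.0010
det = 0.1558;  x = -0.0014+0.0125z,  y = -0.0024+0.0217z
sphere 1 gives Az²+Bz+C=0 with A=1.0006, B=0.1701, C=-0.0562;  B²−4AC=0.2537;  roots -0.3367, 0.1667;  negative root z = -0.3367
x = -0.0056, y = -0.0097

(-0.0056, -0.0097, -0.3367)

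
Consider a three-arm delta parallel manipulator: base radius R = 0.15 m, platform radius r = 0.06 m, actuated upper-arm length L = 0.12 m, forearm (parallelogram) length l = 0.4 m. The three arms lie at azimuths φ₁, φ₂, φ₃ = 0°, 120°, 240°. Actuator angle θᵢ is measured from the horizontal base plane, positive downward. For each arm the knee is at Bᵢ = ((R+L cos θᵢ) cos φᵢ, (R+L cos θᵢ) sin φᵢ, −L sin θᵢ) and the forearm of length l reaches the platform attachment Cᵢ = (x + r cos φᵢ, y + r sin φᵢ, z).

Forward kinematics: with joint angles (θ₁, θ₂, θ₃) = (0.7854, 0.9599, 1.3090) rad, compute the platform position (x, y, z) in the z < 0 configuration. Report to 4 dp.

(0.0585, 0.0523, -0.4640)

S1 = (0.1749·cos0.0°, 0.1749·sin0.0°, -0.0849) = (0.1749, 0.0000, -0.0849)
S2 = (0.1588·cos120.0°, 0.1588·sin120.0°, -0.0983) = (-0.0794, 0.1376, -0.0983)
φ3=240.0°: virtual centre (-0.0605, -0.1048, -0.1159), radius l
eliminate P² terms by subtracting sphere 1 from 2 and 3
linear system: -0.5085x+0.2751y = -0.0029−-0.0269z; -0.4708x+-0.2097y = -0.0097−-0.0621z
Cramer: x(z) = 0.0138-0.0962z;  y(z) = 0.0151-0.0802z
quadratic in z: (1.0157)z²+(0.1983)z+(-0.1266)=0, √Δ=0.7442 → z ∈ {-0.4640, 0.2688}; z = -0.4640 (taking z<0)
x = 0.0585, y = 0.0523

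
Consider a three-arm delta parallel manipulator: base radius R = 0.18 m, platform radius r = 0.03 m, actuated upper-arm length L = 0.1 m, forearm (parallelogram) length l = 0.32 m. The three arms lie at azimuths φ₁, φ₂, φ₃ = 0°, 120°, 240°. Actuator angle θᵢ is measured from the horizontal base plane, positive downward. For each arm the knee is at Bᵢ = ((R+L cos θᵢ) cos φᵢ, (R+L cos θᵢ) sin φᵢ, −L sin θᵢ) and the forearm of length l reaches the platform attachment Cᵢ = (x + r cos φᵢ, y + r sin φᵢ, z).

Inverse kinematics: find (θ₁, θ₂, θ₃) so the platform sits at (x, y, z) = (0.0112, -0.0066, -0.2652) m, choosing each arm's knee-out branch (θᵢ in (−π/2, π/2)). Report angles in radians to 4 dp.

θ₁ = 0.4361, θ₂ = 0.6109, θ₃ = 0.5237

φ1=0.0° → target in arm frame (0.0112, -0.0066)
  A cos θ + B sin θ = C:  0.1388·cos θ + -0.2652·sin θ = 0.0138
  γ=atan2(-0.2652,0.1388)=-1.0886;  ψ=arccos(0.0461)=1.5247;  θ1=γ+ψ≈0.4361
arm 2 (φ=120.0°): x'=-0.0113, y'=-0.0064
  A=0.1613, B=-0.2652, C=(l²−L²−A²−y'²−z²)/(2L)=-0.0200
  θ2 = atan2(B,A) + arccos(C/0.3104) = 0.6109
arm 3 (φ=240.0°): x'=0.0001, y'=0.0130
  A=0.1499, B=-0.2652, C=(l²−L²−A²−y'²−z²)/(2L)=-0.0028
  θ3 = atan2(B,A) + arccos(C/0.3046) = 0.5237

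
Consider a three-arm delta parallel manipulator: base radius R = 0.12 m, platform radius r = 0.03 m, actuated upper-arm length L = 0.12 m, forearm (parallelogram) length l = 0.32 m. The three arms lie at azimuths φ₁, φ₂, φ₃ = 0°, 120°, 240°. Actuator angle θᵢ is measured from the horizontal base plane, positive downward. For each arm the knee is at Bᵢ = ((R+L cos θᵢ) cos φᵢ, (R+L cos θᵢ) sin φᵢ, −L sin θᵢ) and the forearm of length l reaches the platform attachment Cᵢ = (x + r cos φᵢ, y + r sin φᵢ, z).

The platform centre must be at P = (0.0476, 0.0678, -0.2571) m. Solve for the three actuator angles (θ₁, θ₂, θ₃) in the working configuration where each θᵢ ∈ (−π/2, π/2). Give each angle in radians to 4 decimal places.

φ1=0.0° → target in arm frame (0.0476, 0.0678)
  e−x'=0.0424;  (l²−L²−(e−x')²−y'²−z²)/2L = 0.0646
  γ=atan2(-0.2571,0.0424)=-1.4074;  ψ=arccos(0.2479)=1.3203;  θ1=γ+ψ≈-0.0871
rotate P by −φ2: (0.0349, -0.0751, -0.2571)
  e−x'=0.0551;  (l²−L²−(e−x')²−y'²−z²)/2L = 0.0551
  θ2 = atan2(B,A) + arccos(C/0.2629) = 0.0000
rotate P by −φ3: (-0.0825, 0.0073, -0.2571)
  A=0.1725, B=-0.2571, C=(l²−L²−A²−y'²−z²)/(2L)=-0.0330
  γ=atan2(-0.2571,0.1725)=-0.9798;  ψ=arccos(-0.1065)=1.6775;  θ3=γ+ψ≈0.6977

θ₁ = -0.0871, θ₂ = 0.0000, θ₃ = 0.6977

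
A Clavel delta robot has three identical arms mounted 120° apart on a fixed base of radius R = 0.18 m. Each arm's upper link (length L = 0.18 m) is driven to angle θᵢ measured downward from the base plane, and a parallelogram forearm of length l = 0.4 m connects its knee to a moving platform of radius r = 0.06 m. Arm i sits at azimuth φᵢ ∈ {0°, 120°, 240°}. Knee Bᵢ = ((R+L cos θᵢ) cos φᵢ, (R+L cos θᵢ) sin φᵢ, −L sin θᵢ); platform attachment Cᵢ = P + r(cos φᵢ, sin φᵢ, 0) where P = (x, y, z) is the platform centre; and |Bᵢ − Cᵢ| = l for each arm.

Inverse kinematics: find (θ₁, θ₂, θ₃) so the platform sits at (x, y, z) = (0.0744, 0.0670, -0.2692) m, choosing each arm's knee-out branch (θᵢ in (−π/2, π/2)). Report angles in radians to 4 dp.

rotate P by −φ1: (0.0744, 0.0670, -0.2692)
  A=0.0456, B=-0.2692, C=(l²−L²−A²−y'²−z²)/(2L)=0.1349
  γ=atan2(-0.2692,0.0456)=-1.4030;  ψ=arccos(0.4941)=1.0540;  θ1=γ+ψ≈-0.3490
rotate P by −φ2: (0.0208, -0.0979, -0.2692)
  e−x'=0.0992;  (l²−L²−(e−x')²−y'²−z²)/2L = 0.0992
  θ2 = atan2(B,A) + arccos(C/0.2869) = 0.0000
rotate P by −φ3: (-0.0952, 0.0309, -0.2692)
  A cos θ + B sin θ = C:  0.2152·cos θ + -0.2692·sin θ = 0.0218
  γ=atan2(-0.2692,0.2152)=-0.8964;  ψ=arccos(0.0633)=1.5075;  θ3=γ+ψ≈0.6111

θ₁ = -0.3490, θ₂ = 0.0000, θ₃ = 0.6111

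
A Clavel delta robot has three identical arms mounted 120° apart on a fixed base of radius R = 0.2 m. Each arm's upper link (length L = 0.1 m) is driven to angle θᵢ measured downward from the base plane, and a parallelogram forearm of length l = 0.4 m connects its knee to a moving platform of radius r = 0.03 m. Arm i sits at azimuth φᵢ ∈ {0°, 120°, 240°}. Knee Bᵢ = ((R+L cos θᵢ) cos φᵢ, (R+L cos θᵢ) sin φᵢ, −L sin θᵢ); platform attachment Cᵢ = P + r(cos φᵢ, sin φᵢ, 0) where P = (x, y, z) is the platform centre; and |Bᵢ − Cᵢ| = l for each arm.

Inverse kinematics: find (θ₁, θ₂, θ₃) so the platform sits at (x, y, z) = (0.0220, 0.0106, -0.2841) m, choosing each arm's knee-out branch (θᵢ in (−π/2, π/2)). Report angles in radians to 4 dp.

θ₁ = -0.3496, θ₂ = -0.0870, θ₃ = 0.0874

rotate P by −φ1: (0.0220, 0.0106, -0.2841)
  A cos θ + B sin θ = C:  0.1480·cos θ + -0.2841·sin θ = 0.2364
  γ=atan2(-0.2841,0.1480)=-1.0905;  ψ=arccos(0.7378)=0.7410;  θ1=γ+ψ≈-0.3496
arm 2 (φ=120.0°): x'=-0.0018, y'=-0.0244
  A=0.1718, B=-0.2841, C=(l²−L²−A²−y'²−z²)/(2L)=0.1959
  √(A²+B²)=0.3320;  θ2 = -1.0269+0.9398 ≈ -0.0870
arm 3 (φ=240.0°): x'=-0.0202, y'=0.0138
  A cos θ + B sin θ = C:  0.1902·cos θ + -0.2841·sin θ = 0.1646
  θ3 = atan2(B,A) + arccos(C/0.3419) = 0.0874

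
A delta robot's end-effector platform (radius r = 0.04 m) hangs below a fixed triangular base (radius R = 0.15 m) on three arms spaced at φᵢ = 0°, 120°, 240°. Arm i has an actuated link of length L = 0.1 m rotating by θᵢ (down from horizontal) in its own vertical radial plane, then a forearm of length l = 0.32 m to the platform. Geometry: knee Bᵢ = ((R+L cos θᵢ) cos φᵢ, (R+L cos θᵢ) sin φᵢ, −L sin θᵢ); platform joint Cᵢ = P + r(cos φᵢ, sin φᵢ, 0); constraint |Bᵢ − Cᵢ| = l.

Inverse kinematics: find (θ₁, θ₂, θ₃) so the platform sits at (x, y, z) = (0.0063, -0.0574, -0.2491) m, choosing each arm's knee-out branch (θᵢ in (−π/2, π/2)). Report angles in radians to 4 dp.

arm 1 (φ=0.0°): x'=0.0063, y'=-0.0574
  A=0.1037, B=-0.2491, C=(l²−L²−A²−y'²−z²)/(2L)=0.0815
  γ=atan2(-0.2491,0.1037)=-1.1763;  ψ=arccos(0.3021)=1.2639;  θ1=γ+ψ≈0.0876
rotate P by −φ2: (-0.0529, 0.0232, -0.2491)
  A cos θ + B sin θ = C:  0.1629·cos θ + -0.2491·sin θ = 0.0164
  √(A²+B²)=0.2976;  θ2 = -0.9918+1.5156 ≈ 0.5238
rotate P by −φ3: (0.0466, 0.0342, -0.2491)
  A cos θ + B sin θ = C:  0.0634·cos θ + -0.2491·sin θ = 0.1258
  θ3 = atan2(B,A) + arccos(C/0.2571) = -0.2620

θ₁ = 0.0876, θ₂ = 0.5238, θ₃ = -0.2620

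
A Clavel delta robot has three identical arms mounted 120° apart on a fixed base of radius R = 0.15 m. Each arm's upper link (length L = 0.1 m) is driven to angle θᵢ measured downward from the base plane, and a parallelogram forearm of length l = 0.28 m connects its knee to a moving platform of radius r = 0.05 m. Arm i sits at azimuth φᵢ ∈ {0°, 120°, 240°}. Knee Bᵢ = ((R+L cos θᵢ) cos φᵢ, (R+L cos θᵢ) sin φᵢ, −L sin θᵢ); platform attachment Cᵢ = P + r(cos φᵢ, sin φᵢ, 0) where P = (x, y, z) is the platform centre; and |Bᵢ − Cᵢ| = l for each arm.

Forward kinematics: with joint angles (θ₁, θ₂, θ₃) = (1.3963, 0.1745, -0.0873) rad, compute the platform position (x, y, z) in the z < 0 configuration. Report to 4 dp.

O1 = (0.1174·cos0.0°, 0.1174·sin0.0°, -0.0985) = (0.1174, 0.0000, -0.0985)
O2 = (0.1985·cos120.0°, 0.1985·sin120.0°, -0.0174) = (-0.0992, 0.1719, -0.0174)
arm 3 at φ=240.0°: (R−r)+L cos θ3 = 0.1996;  O3 = (-0.0998, -0.1729, 0.0087)
eliminate P² terms by subtracting sphere 1 from 2 and 3
plane₁₂: -0.4332x+0.3438y+0.1622z = 0.0162
det = 0.2991;  x = -0.0377+0.4340z,  y = -0.0003+0.0749z
sphere 1 gives Az²+Bz+C=0 with A=1.1939, B=0.0624, C=-0.0447;  B²−4AC=0.2172;  roots -0.2213, 0.1691;  negative root z = -0.2213
x = -0.1337, y = -0.0168

(-0.1337, -0.0168, -0.2213)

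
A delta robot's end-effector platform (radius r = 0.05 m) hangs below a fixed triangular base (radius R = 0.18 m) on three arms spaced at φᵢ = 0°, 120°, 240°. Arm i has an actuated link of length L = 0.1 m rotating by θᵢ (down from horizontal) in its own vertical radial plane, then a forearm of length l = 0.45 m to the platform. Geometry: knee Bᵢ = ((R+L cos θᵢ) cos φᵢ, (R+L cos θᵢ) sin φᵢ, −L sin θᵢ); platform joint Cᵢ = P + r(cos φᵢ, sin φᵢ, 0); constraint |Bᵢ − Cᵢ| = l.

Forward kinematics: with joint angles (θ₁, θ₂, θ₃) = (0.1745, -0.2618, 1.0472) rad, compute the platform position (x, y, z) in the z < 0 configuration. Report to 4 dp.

(0.0344, 0.1460, -0.3962)

arm 1 at φ=0.0°: e+L cos θ1 = 0.2285;  centre 1 = (0.2285, 0.0000, -0.0174)
centre 2 = (0.2266·cos120.0°, 0.2266·sin120.0°, 0.0259) = (-0.1133, 0.1962, 0.0259)
arm 3 at φ=240.0°: e+L cos θ3 = 0.1800;  centre 3 = (-0.0900, -0.1559, -0.0866)
|centre ₂|²−|centre ₁|² = -0.0005;  |centre ₃|²−|centre ₁|² = -0.0126
[-0.6836 0.3925 0.0865]·P = -0.0005;  [-0.6370 -0.3118 -0.1385]·P = -0.0126
det = 0.4631;  x = 0.0110+-0.0591z,  y = 0.0179+-0.3234z
sphere 1 gives Az²+Bz+C=0 with A=1.1081, B=0.0488, C=-0.1546;  B²−4AC=0.6875;  roots -0.3962, 0.3521;  negative root z = -0.3962
x = 0.0344, y = 0.1460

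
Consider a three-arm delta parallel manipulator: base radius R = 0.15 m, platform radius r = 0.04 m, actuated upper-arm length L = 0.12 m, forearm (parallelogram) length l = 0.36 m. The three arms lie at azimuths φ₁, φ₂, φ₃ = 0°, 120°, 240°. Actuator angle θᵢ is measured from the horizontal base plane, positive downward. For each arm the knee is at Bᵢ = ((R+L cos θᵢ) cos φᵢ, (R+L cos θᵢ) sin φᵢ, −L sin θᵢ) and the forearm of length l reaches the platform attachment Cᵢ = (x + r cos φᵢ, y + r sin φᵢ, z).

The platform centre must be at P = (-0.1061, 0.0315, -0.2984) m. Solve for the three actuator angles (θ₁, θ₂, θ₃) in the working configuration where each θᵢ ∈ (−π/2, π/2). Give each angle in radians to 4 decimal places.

θ₁ = 0.8728, θ₂ = -0.1750, θ₃ = 0.1745

φ1=0.0° → target in arm frame (-0.1061, 0.0315)
  e−x'=0.2161;  (l²−L²−(e−x')²−y'²−z²)/2L = -0.0897
  √(A²+B²)=0.3684;  θ1 = -0.9440+1.8168 ≈ 0.8728
arm 2 (φ=120.0°): x'=0.0803, y'=0.0761
  A=0.0297, B=-0.2984, C=(l²−L²−A²−y'²−z²)/(2L)=0.0812
  θ2 = atan2(B,A) + arccos(C/0.2999) = -0.1750
arm 3 (φ=240.0°): x'=0.0258, y'=-0.1076
  e−x'=0.0842;  (l²−L²−(e−x')²−y'²−z²)/2L = 0.0312
  θ3 = atan2(B,A) + arccos(C/0.3101) = 0.1745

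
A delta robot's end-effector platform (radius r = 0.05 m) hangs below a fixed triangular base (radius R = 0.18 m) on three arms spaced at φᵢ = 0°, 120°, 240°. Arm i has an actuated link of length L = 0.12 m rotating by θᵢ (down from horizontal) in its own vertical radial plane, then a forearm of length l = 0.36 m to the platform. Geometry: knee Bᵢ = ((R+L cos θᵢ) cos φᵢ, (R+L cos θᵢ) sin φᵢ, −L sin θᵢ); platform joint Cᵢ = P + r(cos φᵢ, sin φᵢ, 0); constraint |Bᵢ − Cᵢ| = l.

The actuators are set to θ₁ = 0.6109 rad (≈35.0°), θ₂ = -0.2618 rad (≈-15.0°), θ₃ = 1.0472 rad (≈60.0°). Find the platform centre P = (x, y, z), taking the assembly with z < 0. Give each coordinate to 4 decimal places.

O1 = (0.2283·cos0.0°, 0.2283·sin0.0°, -0.0688) = (0.2283, 0.0000, -0.0688)
arm 2 at φ=120.0°: (R−r)+L cos θ2 = 0.2459;  O2 = (-0.1230, 0.2130, 0.0311)
φ3=240.0°: virtual centre (-0.0950, -0.1645, -0.1039), radius l
eliminate P² terms by subtracting sphere 1 from 2 and 3
plane₁₂: -0.7025x+0.4259y+0.1998z = 0.0046
Cramer: x(z) = 0.0054+0.0708z;  y(z) = 0.0197-0.3523z
into |P−O₁|² = l²: 1.1291z² + 0.0923z + -0.0748 = 0;  Δ = 0.3463;  z = -0.3014 or 0.2197 → z<0 root = -0.3014
x = -0.0159, y = 0.1259

(-0.0159, 0.1259, -0.3014)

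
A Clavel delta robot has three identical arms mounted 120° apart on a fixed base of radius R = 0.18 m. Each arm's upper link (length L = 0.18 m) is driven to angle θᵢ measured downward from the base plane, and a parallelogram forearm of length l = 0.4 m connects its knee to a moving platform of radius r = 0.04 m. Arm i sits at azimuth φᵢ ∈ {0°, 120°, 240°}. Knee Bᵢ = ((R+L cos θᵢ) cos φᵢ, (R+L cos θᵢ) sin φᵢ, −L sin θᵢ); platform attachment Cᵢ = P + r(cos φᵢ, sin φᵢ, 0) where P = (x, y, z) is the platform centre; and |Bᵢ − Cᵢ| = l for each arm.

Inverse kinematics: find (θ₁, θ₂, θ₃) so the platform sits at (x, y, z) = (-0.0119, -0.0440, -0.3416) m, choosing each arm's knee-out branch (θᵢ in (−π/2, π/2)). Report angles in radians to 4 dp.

θ₁ = 0.5234, θ₂ = 0.6109, θ₃ = 0.2615

rotate P by −φ1: (-0.0119, -0.0440, -0.3416)
  e−x'=0.1519;  (l²−L²−(e−x')²−y'²−z²)/2L = -0.0392
  √(A²+B²)=0.3739;  θ1 = -1.1524+1.6758 ≈ 0.5234
φ2=120.0° → target in arm frame (-0.0322, 0.0323)
  A=0.1722, B=-0.3416, C=(l²−L²−A²−y'²−z²)/(2L)=-0.0549
  θ2 = atan2(B,A) + arccos(C/0.3825) = 0.6109
arm 3 (φ=240.0°): x'=0.0441, y'=0.0117
  A=0.0959, B=-0.3416, C=(l²−L²−A²−y'²−z²)/(2L)=0.0044
  γ=atan2(-0.3416,0.0959)=-1.2970;  ψ=arccos(0.0123)=1.5585;  θ3=γ+ψ≈0.2615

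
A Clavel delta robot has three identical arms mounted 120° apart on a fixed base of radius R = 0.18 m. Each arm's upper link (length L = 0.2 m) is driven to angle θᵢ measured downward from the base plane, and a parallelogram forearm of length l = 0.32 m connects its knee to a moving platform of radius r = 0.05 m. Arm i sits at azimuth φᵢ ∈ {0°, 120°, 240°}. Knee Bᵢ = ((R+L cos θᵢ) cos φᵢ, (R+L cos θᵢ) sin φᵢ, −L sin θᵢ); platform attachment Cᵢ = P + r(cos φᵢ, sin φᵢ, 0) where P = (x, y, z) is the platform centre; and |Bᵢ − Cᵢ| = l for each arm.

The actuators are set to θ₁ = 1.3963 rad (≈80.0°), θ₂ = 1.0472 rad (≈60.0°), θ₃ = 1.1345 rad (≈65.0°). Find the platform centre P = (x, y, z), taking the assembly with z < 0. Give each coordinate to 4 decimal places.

(-0.0573, 0.0130, -0.4270)

O1 = (0.1647·cos0.0°, 0.1647·sin0.0°, -0.1970) = (0.1647, 0.0000, -0.1970)
φ2=120.0°: virtual centre (-0.1150, 0.1992, -0.1732), radius l
O3 = (0.2145·cos240.0°, 0.2145·sin240.0°, -0.1813) = (-0.1073, -0.1858, -0.1813)
subtract pairs → two planes through P
[-0.5594 0.3984 0.0475]·P = 0.0170;  [-0.5440 -0.3716 0.0314]·P = 0.0129
det = 0.4246;  x = -0.0270+0.0710z,  y = 0.0047+-0.0195z
sphere 1 gives Az²+Bz+C=0 with A=1.0054, B=0.3665, C=-0.0268;  B²−4AC=0.2422;  roots -0.4270, 0.0625;  negative root z = -0.4270
x = -0.0573, y = 0.0130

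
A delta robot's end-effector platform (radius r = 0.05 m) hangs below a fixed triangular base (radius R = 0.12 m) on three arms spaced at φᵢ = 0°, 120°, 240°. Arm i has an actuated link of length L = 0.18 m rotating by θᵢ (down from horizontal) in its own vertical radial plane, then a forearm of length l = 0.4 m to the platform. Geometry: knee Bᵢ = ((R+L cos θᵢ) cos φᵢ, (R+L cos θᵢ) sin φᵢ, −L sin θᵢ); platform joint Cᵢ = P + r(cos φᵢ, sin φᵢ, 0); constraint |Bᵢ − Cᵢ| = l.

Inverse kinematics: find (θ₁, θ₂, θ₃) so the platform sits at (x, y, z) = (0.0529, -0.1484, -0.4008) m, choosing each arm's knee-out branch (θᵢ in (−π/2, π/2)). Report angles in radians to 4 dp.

θ₁ = 0.4360, θ₂ = 1.0472, θ₃ = 0.2616

rotate P by −φ1: (0.0529, -0.1484, -0.4008)
  A=0.0171, B=-0.4008, C=(l²−L²−A²−y'²−z²)/(2L)=-0.1538
  √(A²+B²)=0.4012;  θ1 = -1.5282+1.9642 ≈ 0.4360
φ2=120.0° → target in arm frame (-0.1550, 0.0284)
  A cos θ + B sin θ = C:  0.2250·cos θ + -0.4008·sin θ = -0.2346
  √(A²+B²)=0.4596;  θ2 = -1.0593+2.1065 ≈ 1.0472
rotate P by −φ3: (0.1021, 0.1200, -0.4008)
  e−x'=-0.0321;  (l²−L²−(e−x')²−y'²−z²)/2L = -0.1346
  γ=atan2(-0.4008,-0.0321)=-1.6506;  ψ=arccos(-0.3349)=1.9123;  θ3=γ+ψ≈0.2616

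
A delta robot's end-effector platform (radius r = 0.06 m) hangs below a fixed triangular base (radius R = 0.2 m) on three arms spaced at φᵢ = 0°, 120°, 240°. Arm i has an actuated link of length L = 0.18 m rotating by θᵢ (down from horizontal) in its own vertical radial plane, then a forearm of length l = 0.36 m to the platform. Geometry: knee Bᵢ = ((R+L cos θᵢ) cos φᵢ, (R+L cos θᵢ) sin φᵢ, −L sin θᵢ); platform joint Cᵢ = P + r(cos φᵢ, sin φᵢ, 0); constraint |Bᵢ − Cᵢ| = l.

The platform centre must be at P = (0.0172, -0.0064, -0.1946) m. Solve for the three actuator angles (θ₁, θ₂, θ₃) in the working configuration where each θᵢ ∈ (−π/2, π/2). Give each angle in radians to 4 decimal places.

θ₁ = 0.0000, θ₂ = 0.2622, θ₃ = 0.1747

rotate P by −φ1: (0.0172, -0.0064, -0.1946)
  A cos θ + B sin θ = C:  0.1228·cos θ + -0.1946·sin θ = 0.1228
  θ1 = atan2(B,A) + arccos(C/0.2301) = 0.0000
φ2=120.0° → target in arm frame (-0.0141, -0.0117)
  A cos θ + B sin θ = C:  0.1541·cos θ + -0.1946·sin θ = 0.0984
  γ=atan2(-0.1946,0.1541)=-0.9009;  ψ=arccos(0.3965)=1.1631;  θ2=γ+ψ≈0.2622
rotate P by −φ3: (-0.0031, 0.0181, -0.1946)
  A cos θ + B sin θ = C:  0.1431·cos θ + -0.1946·sin θ = 0.1070
  γ=atan2(-0.1946,0.1431)=-0.9369;  ψ=arccos(0.4432)=1.1116;  θ3=γ+ψ≈0.1747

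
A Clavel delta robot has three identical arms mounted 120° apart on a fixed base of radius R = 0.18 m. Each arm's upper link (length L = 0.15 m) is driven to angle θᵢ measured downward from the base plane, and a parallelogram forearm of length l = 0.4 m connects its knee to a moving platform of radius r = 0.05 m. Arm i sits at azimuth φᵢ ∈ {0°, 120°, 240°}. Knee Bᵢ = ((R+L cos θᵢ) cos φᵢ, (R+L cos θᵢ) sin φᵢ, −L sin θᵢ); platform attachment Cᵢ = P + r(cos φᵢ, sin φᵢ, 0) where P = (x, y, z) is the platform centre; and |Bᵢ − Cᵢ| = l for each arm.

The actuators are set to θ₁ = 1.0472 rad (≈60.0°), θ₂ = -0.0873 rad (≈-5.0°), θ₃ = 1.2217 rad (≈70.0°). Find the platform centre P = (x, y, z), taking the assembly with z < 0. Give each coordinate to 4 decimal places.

(-0.0648, 0.1679, -0.3728)

arm 1 at φ=0.0°: e+L cos θ1 = 0.2050;  O1 = (0.2050, 0.0000, -0.1299)
O2 = (0.2794·cos120.0°, 0.2794·sin120.0°, 0.0131) = (-0.1397, 0.2420, 0.0131)
O3 = (0.1813·cos240.0°, 0.1813·sin240.0°, -0.1410) = (-0.0907, -0.1570, -0.1410)
subtract pairs → two planes through P
[-0.6894 0.4840 0.2860]·P = 0.0194;  [-0.5913 -0.3140 -0.0221]·P = -0.0062
Cramer: x(z) = -0.0062+0.1574z;  y(z) = 0.0312-0.3667z
into |P−O₁|² = l²: 1.1592z² + 0.1705z + -0.0976 = 0;  Δ = 0.4814;  z = -0.3728 or 0.2258 → z<0 root = -0.3728
x = -0.0648, y = 0.1679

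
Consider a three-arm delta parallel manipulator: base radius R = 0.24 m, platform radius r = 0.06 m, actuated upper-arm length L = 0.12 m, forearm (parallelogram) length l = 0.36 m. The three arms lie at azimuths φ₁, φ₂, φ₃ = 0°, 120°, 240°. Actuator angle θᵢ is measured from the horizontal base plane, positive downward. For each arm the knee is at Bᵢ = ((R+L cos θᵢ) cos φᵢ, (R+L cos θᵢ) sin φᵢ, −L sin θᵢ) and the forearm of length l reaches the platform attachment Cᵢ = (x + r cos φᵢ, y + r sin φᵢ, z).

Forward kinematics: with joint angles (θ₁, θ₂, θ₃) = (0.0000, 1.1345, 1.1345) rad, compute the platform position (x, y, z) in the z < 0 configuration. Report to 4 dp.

centre 1 = (0.3000·cos0.0°, 0.3000·sin0.0°, 0.0000) = (0.3000, 0.0000, 0.0000)
arm 2 at φ=120.0°: ρ2 = 0.2307;  centre 2 = (-0.1154, 0.1998, -0.1088)
φ3=240.0°: virtual centre (-0.1154, -0.1998, -0.1088), radius l
eliminate P² terms by subtracting sphere 1 from 2 and 3
plane₁₂: -0.8307x+0.3996y+-0.2175z = -0.0249
det = 0.6639;  x = 0.0300+-0.2618z,  y = 0.0000+0.0000z
sphere 1 gives Az²+Bz+C=0 with A=1.0686, B=0.1414, C=-0.0567;  B²−4AC=0.2624;  roots -0.3058, 0.1735;  negative root z = -0.3058
x = 0.1101, y = 0.0000

(0.1101, 0.0000, -0.3058)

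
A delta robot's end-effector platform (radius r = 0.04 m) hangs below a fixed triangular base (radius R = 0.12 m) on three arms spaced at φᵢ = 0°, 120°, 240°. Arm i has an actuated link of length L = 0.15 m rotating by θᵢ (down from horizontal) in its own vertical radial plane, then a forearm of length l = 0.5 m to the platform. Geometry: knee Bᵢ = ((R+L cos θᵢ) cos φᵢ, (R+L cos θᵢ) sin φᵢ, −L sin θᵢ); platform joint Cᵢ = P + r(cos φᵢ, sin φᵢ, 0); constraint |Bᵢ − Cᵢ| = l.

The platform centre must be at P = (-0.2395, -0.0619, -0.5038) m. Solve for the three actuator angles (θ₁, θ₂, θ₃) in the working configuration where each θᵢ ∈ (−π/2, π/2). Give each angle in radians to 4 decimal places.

arm 1 (φ=0.0°): x'=-0.2395, y'=-0.0619
  e−x'=0.3195;  (l²−L²−(e−x')²−y'²−z²)/2L = -0.4408
  √(A²+B²)=0.5966;  θ1 = -1.0056+2.4021 ≈ 1.3965
φ2=120.0° → target in arm frame (0.0661, 0.2384)
  A cos θ + B sin θ = C:  0.0139·cos θ + -0.5038·sin θ = -0.2777
  γ=atan2(-0.5038,0.0139)=-1.5433;  ψ=arccos(-0.5511)=2.1545;  θ2=γ+ψ≈0.6112
φ3=240.0° → target in arm frame (0.1734, -0.1765)
  e−x'=-0.0934;  (l²−L²−(e−x')²−y'²−z²)/2L = -0.2206
  θ3 = atan2(B,A) + arccos(C/0.5124) = 0.2618

θ₁ = 1.3965, θ₂ = 0.6112, θ₃ = 0.2618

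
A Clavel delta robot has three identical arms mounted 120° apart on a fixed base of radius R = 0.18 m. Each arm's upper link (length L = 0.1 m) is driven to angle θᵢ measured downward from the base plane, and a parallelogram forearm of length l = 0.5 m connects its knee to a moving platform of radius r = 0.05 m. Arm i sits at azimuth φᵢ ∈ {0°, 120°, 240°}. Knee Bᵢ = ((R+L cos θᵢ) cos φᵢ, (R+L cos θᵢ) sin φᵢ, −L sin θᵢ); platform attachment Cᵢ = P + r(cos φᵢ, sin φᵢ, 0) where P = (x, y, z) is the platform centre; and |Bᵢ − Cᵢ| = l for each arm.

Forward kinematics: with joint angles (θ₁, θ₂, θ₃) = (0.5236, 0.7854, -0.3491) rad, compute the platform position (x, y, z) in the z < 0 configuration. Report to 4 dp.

φ1=0.0°: virtual centre (0.2166, 0.0000, -0.0500), radius l
φ2=120.0°: virtual centre (-0.1004, 0.1738, -0.0707), radius l
φ3=240.0°: virtual centre (-0.1120, -0.1940, 0.0342), radius l
subtract pairs → two planes through P
linear system: -0.6339x+0.3476y = -0.0041−-0.0414z; -0.6572x+-0.3879y = 0.0019−0.1684z
Cramer: x(z) = 0.0020+0.0895z;  y(z) = -0.0083+0.2824z
quadratic in z: (1.0878)z²+(0.0569)z+(-0.2014)=0, √Δ=0.9378 → z ∈ {-0.4572, 0.4049}; z = -0.4572 (taking z<0)
x = -0.0390, y = -0.1374

(-0.0390, -0.1374, -0.4572)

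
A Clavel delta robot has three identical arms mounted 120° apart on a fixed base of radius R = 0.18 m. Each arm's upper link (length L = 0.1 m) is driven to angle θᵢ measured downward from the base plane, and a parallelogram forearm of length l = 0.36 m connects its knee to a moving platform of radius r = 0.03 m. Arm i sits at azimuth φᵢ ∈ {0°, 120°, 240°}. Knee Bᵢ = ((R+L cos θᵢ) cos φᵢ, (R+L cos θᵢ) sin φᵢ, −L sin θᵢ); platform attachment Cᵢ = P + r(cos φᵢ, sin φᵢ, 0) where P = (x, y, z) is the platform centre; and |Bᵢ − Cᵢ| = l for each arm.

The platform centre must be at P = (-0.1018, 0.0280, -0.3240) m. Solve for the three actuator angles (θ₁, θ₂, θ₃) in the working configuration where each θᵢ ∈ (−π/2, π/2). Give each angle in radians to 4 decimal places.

θ₁ = 1.3091, θ₂ = 0.1741, θ₃ = 0.5235

φ1=0.0° → target in arm frame (-0.1018, 0.0280)
  A cos θ + B sin θ = C:  0.2518·cos θ + -0.3240·sin θ = -0.2478
  √(A²+B²)=0.4103;  θ1 = -0.9101+2.2192 ≈ 1.3091
rotate P by −φ2: (0.0751, 0.0742, -0.3240)
  A=0.0749, B=-0.3240, C=(l²−L²−A²−y'²−z²)/(2L)=0.0176
  θ2 = atan2(B,A) + arccos(C/0.3325) = 0.1741
φ3=240.0° → target in arm frame (0.0267, -0.1022)
  A=0.1233, B=-0.3240, C=(l²−L²−A²−y'²−z²)/(2L)=-0.0551
  γ=atan2(-0.3240,0.1233)=-1.2070;  ψ=arccos(-0.1590)=1.7305;  θ3=γ+ψ≈0.5235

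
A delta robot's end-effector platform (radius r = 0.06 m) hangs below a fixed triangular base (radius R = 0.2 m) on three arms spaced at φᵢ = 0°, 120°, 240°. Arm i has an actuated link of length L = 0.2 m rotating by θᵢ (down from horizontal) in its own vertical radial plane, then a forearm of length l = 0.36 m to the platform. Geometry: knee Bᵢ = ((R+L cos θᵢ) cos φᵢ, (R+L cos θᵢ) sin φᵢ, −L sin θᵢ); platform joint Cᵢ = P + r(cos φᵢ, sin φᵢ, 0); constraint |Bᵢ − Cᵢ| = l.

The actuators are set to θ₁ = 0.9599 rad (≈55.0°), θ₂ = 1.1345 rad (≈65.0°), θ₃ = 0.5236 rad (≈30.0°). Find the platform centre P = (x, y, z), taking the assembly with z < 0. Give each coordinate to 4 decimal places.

(-0.0187, -0.0911, -0.3795)

φ1=0.0°: virtual centre (0.2547, 0.0000, -0.1638), radius l
centre 2 = (0.2245·cos120.0°, 0.2245·sin120.0°, -0.1813) = (-0.1123, 0.1944, -0.1813)
arm 3 at φ=240.0°: ρ3 = 0.3132;  centre 3 = (-0.1566, -0.2712, -0.1000)
subtract pairs → two planes through P
linear system: -0.7340x+0.3889y = -0.0085−-0.0349z; -0.8226x+-0.5425y = 0.0164−0.1277z
Cramer: x(z) = -0.0025+0.0428z;  y(z) = -0.0264+0.1704z
into |P−centre ₁|² = l²: 1.0309z² + 0.2966z + -0.0359 = 0;  Δ = 0.2361;  z = -0.3795 or 0.0918 → z<0 root = -0.3795
x = -0.0187, y = -0.0911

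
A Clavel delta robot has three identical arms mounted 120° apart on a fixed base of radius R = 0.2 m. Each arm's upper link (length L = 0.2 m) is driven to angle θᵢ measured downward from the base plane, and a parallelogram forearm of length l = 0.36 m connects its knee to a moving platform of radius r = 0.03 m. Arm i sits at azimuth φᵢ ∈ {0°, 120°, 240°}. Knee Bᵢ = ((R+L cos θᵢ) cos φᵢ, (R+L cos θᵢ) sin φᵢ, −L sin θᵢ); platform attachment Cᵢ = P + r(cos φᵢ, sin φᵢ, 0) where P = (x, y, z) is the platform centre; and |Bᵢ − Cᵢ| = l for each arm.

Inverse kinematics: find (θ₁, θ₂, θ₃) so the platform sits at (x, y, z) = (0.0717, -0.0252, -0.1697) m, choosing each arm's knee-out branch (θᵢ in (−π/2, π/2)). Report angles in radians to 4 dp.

θ₁ = -0.1744, θ₂ = 0.8729, θ₃ = 0.6109

rotate P by −φ1: (0.0717, -0.0252, -0.1697)
  e−x'=0.0983;  (l²−L²−(e−x')²−y'²−z²)/2L = 0.1263
  γ=atan2(-0.1697,0.0983)=-1.0458;  ψ=arccos(0.6438)=0.8713;  θ1=γ+ψ≈-0.1744
φ2=120.0° → target in arm frame (-0.0577, -0.0495)
  e−x'=0.2277;  (l²−L²−(e−x')²−y'²−z²)/2L = 0.0163
  γ=atan2(-0.1697,0.2277)=-0.6405;  ψ=arccos(0.0574)=1.5134;  θ2=γ+ψ≈0.8729
φ3=240.0° → target in arm frame (-0.0140, 0.0747)
  A=0.1840, B=-0.1697, C=(l²−L²−A²−y'²−z²)/(2L)=0.0534
  γ=atan2(-0.1697,0.1840)=-0.7449;  ψ=arccos(0.2133)=1.3559;  θ3=γ+ψ≈0.6109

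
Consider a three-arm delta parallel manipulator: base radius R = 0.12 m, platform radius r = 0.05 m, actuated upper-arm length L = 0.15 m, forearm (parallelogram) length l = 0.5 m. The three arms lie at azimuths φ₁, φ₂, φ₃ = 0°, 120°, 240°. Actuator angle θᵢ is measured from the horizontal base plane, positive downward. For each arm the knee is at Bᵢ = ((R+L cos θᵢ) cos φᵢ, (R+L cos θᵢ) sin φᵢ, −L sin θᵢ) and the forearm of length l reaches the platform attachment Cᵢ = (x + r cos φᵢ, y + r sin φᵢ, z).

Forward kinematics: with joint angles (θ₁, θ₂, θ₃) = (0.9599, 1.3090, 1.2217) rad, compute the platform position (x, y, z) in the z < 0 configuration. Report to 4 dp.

(0.0717, -0.0188, -0.6153)

centre 1 = (0.1560·cos0.0°, 0.1560·sin0.0°, -0.1229) = (0.1560, 0.0000, -0.1229)
arm 2 at φ=120.0°: e+L cos θ2 = 0.1088;  centre 2 = (-0.0544, 0.0942, -0.1449)
centre 3 = (0.1213·cos240.0°, 0.1213·sin240.0°, -0.1410) = (-0.0607, -0.1051, -0.1410)
eliminate P² terms by subtracting sphere 1 from 2 and 3
linear system: -0.4209x+0.1885y = -0.0066−-0.0440z; -0.4334x+-0.2101y = -0.0049−-0.0362z
det = 0.1701;  x = 0.0136+-0.0945z,  y = -0.0048+0.0227z
into |P−centre ₁|² = l²: 1.0094z² + 0.2724z + -0.2146 = 0;  Δ = 0.9406;  z = -0.6153 or 0.3455 → z<0 root = -0.6153
x = 0.0717, y = -0.0188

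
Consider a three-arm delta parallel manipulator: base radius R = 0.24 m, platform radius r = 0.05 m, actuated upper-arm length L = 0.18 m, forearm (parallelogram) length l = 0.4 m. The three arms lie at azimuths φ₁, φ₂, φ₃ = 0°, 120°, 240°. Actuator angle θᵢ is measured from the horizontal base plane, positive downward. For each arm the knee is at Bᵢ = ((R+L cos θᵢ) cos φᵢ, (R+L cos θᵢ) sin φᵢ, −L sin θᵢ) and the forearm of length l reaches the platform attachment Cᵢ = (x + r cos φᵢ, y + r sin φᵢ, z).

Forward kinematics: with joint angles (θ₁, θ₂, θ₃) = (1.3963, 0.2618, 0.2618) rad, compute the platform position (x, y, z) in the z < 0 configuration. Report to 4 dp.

arm 1 at φ=0.0°: e+L cos θ1 = 0.2213;  O1 = (0.2213, 0.0000, -0.1773)
O2 = (0.3639·cos120.0°, 0.3639·sin120.0°, -0.0466) = (-0.1819, 0.3151, -0.0466)
arm 3 at φ=240.0°: e+L cos θ3 = 0.3639;  O3 = (-0.1819, -0.3151, -0.0466)
eliminate P² terms by subtracting sphere 1 from 2 and 3
plane₁₂: -0.8064x+0.6302y+0.2614z = 0.0542
det = 1.0164;  x = -0.0672+0.3241z,  y = 0.0000+0.0000z
into |P−O₁|² = l²: 1.1051z² + 0.1675z + -0.0454 = 0;  Δ = 0.2286;  z = -0.2921 or 0.1405 → z<0 root = -0.2921
x = -0.1619, y = 0.0000

(-0.1619, 0.0000, -0.2921)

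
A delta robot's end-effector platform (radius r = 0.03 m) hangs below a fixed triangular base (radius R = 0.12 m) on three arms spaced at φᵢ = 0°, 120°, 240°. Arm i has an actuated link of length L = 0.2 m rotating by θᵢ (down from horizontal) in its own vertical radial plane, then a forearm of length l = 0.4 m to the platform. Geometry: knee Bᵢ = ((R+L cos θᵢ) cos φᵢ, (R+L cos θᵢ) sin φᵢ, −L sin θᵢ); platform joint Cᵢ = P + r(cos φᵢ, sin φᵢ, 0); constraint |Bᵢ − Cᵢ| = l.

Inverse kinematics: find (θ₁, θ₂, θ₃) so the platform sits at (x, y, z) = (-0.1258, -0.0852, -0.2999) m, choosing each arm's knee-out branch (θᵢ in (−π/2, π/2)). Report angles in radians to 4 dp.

θ₁ = 0.7853, θ₂ = 0.3489, θ₃ = -0.3490

φ1=0.0° → target in arm frame (-0.1258, -0.0852)
  A=0.2158, B=-0.2999, C=(l²−L²−A²−y'²−z²)/(2L)=-0.0594
  √(A²+B²)=0.3695;  θ1 = -0.9471+1.7323 ≈ 0.7853
φ2=120.0° → target in arm frame (-0.0109, 0.1515)
  A cos θ + B sin θ = C:  0.1009·cos θ + -0.2999·sin θ = -0.0077
  θ2 = atan2(B,A) + arccos(C/0.3164) = 0.3489
rotate P by −φ3: (0.1367, -0.0663, -0.2999)
  e−x'=-0.0467;  (l²−L²−(e−x')²−y'²−z²)/2L = 0.0587
  √(A²+B²)=0.3035;  θ3 = -1.7252+1.3762 ≈ -0.3490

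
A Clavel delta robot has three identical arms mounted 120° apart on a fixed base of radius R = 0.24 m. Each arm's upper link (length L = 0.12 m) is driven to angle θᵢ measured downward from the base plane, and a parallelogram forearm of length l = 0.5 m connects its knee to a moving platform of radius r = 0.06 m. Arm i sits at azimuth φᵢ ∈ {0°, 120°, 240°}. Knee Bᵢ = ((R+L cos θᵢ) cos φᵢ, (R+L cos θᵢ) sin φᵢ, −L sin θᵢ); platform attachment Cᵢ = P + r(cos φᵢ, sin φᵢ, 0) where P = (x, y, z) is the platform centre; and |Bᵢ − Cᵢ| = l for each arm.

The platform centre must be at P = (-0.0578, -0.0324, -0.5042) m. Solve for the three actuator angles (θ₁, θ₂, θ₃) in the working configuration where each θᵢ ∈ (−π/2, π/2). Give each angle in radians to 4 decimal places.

arm 1 (φ=0.0°): x'=-0.0578, y'=-0.0324
  A cos θ + B sin θ = C:  0.2378·cos θ + -0.5042·sin θ = -0.3176
  γ=atan2(-0.5042,0.2378)=-1.1301;  ψ=arccos(-0.5697)=2.1769;  θ1=γ+ψ≈1.0468
rotate P by −φ2: (0.0008, 0.0663, -0.5042)
  A cos θ + B sin θ = C:  0.1792·cos θ + -0.5042·sin θ = -0.2296
  √(A²+B²)=0.5351;  θ2 = -1.2294+2.0143 ≈ 0.7849
φ3=240.0° → target in arm frame (0.0570, -0.0339)
  e−x'=0.1230;  (l²−L²−(e−x')²−y'²−z²)/2L = -0.1454
  θ3 = atan2(B,A) + arccos(C/0.5190) = 0.5234

θ₁ = 1.0468, θ₂ = 0.7849, θ₃ = 0.5234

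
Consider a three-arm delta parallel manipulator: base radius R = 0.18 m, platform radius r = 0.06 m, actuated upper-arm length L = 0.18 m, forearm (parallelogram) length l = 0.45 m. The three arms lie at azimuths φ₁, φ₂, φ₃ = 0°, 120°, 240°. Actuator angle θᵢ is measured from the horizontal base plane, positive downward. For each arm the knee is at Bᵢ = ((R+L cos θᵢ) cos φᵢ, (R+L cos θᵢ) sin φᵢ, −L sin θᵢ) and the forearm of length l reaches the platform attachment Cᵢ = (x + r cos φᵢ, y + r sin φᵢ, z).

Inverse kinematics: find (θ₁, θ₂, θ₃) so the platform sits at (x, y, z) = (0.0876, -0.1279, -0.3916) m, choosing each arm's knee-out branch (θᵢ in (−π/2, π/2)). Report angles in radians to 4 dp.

φ1=0.0° → target in arm frame (0.0876, -0.1279)
  A=0.0324, B=-0.3916, C=(l²−L²−A²−y'²−z²)/(2L)=-0.0018
  γ=atan2(-0.3916,0.0324)=-1.4882;  ψ=arccos(-0.0047)=1.5755;  θ1=γ+ψ≈0.0872
rotate P by −φ2: (-0.1546, -0.0119, -0.3916)
  e−x'=0.2746;  (l²−L²−(e−x')²−y'²−z²)/2L = -0.1633
  γ=atan2(-0.3916,0.2746)=-0.9593;  ψ=arccos(-0.3414)=1.9192;  θ2=γ+ψ≈0.9599
arm 3 (φ=240.0°): x'=0.0670, y'=0.1398
  A=0.0530, B=-0.3916, C=(l²−L²−A²−y'²−z²)/(2L)=-0.0156
  √(A²+B²)=0.3952;  θ3 = -1.4362+1.6102 ≈ 0.1741

θ₁ = 0.0872, θ₂ = 0.9599, θ₃ = 0.1741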